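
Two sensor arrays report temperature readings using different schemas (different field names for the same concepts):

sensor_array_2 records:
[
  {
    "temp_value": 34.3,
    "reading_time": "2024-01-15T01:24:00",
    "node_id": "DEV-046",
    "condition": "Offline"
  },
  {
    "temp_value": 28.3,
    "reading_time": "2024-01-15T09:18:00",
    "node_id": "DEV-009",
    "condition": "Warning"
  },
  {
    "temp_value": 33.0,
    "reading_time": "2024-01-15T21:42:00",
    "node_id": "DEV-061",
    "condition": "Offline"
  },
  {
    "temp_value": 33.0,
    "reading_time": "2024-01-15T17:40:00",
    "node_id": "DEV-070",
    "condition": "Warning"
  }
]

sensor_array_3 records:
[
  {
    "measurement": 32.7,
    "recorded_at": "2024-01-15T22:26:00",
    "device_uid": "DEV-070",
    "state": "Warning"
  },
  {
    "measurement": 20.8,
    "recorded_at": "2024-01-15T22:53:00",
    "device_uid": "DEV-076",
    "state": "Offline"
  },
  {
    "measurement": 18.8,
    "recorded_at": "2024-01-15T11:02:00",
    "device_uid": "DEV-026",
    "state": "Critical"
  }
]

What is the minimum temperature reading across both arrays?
18.8

Schema mapping: "temp_value" (sensor_array_2) = "measurement" (sensor_array_3) = temperature reading

Minimum in sensor_array_2: 28.3
Minimum in sensor_array_3: 18.8

Overall minimum: min(28.3, 18.8) = 18.8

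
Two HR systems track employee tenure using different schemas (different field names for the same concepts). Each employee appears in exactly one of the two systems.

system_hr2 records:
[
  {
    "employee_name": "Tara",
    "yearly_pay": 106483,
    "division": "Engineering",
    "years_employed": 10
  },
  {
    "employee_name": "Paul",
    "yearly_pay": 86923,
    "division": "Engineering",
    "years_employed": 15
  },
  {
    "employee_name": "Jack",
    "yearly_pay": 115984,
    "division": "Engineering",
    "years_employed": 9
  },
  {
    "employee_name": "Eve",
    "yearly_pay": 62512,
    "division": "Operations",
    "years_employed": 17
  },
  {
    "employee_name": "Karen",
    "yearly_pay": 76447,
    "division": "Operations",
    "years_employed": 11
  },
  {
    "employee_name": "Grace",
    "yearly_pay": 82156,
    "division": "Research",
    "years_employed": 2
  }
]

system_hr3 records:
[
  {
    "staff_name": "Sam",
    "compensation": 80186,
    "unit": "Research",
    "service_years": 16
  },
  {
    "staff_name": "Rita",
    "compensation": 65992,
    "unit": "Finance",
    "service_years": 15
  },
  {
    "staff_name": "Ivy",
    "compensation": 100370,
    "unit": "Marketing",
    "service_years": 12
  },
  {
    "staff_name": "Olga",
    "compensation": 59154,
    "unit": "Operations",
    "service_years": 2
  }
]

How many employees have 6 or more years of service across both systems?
8

Reconcile schemas: "years_employed" (system_hr2) = "service_years" (system_hr3) = years of service

From system_hr2: 5 employees with >= 6 years
From system_hr3: 3 employees with >= 6 years

Total: 5 + 3 = 8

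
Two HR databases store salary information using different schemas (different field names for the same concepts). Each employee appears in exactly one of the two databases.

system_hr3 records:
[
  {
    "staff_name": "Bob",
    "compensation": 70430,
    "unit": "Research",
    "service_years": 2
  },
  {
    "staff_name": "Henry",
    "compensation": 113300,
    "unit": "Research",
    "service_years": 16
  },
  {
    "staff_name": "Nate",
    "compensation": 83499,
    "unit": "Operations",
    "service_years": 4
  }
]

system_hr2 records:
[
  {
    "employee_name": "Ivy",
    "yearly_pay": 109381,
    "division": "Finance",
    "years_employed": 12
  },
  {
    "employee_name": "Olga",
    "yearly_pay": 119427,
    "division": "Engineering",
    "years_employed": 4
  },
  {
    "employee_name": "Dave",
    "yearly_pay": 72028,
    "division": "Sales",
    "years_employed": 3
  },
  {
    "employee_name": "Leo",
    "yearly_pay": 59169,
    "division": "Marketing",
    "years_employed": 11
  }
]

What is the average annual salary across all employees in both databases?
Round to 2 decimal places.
89604.86

Schema mapping: "compensation" (system_hr3) = "yearly_pay" (system_hr2) = annual salary

All salaries: [70430, 113300, 83499, 109381, 119427, 72028, 59169]
Sum: 627234
Count: 7
Average: 627234 / 7 = 89604.86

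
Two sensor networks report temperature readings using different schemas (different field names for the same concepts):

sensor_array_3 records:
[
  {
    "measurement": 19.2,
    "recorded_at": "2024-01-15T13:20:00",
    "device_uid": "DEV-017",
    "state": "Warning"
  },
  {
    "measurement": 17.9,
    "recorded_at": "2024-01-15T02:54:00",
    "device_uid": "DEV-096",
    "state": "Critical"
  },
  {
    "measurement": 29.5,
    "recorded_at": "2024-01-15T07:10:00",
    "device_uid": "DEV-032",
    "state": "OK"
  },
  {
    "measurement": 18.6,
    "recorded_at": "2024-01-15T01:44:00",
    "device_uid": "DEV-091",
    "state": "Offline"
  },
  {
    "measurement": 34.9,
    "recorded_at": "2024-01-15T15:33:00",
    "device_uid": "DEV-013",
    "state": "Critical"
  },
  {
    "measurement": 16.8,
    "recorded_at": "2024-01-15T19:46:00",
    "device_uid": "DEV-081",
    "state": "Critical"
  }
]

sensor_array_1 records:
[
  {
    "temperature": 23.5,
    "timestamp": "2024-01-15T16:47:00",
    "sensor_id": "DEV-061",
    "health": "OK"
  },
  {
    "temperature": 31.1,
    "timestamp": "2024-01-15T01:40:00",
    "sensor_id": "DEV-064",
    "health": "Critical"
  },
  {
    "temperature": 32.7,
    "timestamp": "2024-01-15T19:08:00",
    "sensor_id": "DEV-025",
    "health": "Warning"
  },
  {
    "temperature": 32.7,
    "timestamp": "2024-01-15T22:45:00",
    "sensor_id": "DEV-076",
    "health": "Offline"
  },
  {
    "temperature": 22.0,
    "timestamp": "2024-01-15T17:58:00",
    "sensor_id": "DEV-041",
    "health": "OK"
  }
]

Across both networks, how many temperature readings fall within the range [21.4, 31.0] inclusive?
3

Schema mapping: "measurement" (sensor_array_3) = "temperature" (sensor_array_1) = temperature

Readings in [21.4, 31.0] from sensor_array_3: 1
Readings in [21.4, 31.0] from sensor_array_1: 2

Total count: 1 + 2 = 3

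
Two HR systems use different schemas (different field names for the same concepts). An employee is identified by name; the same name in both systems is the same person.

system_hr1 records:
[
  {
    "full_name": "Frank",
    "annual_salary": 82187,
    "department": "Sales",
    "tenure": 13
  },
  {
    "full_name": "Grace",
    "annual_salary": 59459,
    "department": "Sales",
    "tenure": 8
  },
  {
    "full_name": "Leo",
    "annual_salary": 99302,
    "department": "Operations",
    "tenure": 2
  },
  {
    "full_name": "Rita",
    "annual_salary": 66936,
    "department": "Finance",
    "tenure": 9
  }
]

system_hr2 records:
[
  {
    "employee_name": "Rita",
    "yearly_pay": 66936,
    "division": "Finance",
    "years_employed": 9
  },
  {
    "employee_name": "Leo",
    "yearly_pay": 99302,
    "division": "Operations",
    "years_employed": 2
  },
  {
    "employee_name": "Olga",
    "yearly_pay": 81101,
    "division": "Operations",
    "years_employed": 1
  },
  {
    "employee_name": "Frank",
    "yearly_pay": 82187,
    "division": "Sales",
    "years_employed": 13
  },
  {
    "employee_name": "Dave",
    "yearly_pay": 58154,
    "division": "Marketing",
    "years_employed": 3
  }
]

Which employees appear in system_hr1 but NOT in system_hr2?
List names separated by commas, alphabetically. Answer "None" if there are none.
Grace

Schema mapping: "full_name" (system_hr1) = "employee_name" (system_hr2) = employee name

Names in system_hr1: ['Frank', 'Grace', 'Leo', 'Rita']
Names in system_hr2: ['Dave', 'Frank', 'Leo', 'Olga', 'Rita']

In system_hr1 but not system_hr2: ['Grace']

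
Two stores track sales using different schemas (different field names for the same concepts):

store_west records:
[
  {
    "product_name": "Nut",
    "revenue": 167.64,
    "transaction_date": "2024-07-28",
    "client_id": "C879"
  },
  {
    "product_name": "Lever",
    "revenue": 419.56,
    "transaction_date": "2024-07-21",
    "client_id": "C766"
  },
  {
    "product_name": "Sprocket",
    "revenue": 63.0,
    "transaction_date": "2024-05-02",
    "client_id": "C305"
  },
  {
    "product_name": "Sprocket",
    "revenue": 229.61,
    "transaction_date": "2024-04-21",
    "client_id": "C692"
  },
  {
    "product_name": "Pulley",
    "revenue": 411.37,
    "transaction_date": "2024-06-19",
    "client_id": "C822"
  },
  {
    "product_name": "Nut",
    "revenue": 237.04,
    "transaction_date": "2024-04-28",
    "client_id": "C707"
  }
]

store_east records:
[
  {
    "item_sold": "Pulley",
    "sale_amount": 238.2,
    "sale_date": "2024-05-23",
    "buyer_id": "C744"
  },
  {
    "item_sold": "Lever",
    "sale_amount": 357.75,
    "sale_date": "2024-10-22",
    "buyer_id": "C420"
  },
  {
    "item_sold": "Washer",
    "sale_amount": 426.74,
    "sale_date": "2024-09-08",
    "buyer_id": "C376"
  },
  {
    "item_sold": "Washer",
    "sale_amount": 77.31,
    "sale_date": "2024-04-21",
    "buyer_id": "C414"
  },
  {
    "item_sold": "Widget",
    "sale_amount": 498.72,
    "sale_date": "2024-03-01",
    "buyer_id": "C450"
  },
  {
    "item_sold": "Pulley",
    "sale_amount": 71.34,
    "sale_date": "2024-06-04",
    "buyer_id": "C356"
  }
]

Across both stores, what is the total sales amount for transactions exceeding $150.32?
2986.63

Schema mapping: "revenue" (store_west) = "sale_amount" (store_east) = sale amount

Sum of sales > $150.32 in store_west: 1465.22
Sum of sales > $150.32 in store_east: 1521.41

Total: 1465.22 + 1521.41 = 2986.63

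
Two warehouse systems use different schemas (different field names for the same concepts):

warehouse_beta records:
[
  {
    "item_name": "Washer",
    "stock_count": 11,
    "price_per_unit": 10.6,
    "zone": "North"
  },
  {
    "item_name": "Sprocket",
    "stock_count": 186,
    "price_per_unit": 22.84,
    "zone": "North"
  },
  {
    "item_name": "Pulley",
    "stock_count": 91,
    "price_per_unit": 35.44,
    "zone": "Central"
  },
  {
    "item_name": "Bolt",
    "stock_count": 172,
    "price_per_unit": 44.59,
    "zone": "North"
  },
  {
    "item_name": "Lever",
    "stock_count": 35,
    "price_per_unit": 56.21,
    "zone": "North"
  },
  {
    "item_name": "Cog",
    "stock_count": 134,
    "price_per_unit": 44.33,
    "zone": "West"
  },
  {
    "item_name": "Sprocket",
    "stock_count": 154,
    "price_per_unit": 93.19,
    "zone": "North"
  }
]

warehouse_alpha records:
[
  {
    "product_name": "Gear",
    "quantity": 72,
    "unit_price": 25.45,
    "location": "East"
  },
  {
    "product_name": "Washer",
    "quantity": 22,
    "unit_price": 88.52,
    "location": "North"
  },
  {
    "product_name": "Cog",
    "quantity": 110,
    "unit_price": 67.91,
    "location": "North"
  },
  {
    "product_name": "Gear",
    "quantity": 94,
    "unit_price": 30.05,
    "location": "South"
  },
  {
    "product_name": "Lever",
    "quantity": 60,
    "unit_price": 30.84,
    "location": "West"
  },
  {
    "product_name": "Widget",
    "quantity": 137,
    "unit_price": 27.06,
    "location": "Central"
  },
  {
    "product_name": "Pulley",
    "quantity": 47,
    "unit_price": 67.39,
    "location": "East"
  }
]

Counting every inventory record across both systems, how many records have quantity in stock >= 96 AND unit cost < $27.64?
2

Schema mappings:
- "stock_count" (warehouse_beta) = "quantity" (warehouse_alpha) = quantity
- "price_per_unit" (warehouse_beta) = "unit_price" (warehouse_alpha) = unit cost

Records meeting both conditions in warehouse_beta: 1
Records meeting both conditions in warehouse_alpha: 1

Total: 1 + 1 = 2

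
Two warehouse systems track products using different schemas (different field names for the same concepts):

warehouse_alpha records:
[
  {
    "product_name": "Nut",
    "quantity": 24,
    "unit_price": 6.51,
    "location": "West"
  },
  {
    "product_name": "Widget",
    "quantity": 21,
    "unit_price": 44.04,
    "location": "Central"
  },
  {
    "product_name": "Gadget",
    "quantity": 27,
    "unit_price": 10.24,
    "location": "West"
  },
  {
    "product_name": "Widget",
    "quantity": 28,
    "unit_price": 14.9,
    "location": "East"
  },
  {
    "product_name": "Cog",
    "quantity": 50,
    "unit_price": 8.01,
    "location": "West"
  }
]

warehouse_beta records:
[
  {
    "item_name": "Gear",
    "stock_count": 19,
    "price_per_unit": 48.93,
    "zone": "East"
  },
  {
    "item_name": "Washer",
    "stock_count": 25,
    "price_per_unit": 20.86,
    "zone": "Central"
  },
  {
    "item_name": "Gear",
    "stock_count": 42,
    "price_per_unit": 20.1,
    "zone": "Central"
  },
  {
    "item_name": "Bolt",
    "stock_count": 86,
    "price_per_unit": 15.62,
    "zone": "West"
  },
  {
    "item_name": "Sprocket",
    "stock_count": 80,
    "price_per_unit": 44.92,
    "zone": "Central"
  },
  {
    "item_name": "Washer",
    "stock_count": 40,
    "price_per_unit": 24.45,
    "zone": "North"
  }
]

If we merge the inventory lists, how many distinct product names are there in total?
8

Schema mapping: "product_name" (warehouse_alpha) = "item_name" (warehouse_beta) = product name

Products in warehouse_alpha: ['Cog', 'Gadget', 'Nut', 'Widget']
Products in warehouse_beta: ['Bolt', 'Gear', 'Sprocket', 'Washer']

Union (unique products): ['Bolt', 'Cog', 'Gadget', 'Gear', 'Nut', 'Sprocket', 'Washer', 'Widget']
Count: 8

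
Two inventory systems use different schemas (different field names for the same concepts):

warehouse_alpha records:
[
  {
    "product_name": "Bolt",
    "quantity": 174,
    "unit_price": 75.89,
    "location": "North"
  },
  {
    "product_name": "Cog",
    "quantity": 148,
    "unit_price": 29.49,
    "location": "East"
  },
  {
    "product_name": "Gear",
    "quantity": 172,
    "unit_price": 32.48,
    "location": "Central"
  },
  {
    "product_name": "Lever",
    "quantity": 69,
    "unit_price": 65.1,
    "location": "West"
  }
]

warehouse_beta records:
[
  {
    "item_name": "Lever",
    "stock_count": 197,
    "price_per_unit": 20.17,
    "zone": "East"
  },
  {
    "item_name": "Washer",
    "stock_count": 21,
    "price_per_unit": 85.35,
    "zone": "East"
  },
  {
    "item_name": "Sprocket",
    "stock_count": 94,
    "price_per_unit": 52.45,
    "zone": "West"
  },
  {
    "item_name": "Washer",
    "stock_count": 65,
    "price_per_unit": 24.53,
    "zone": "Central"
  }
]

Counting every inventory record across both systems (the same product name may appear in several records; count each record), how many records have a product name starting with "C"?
1

Schema mapping: "product_name" (warehouse_alpha) = "item_name" (warehouse_beta) = product name

Records with product name starting with "C" in warehouse_alpha: 1
Records with product name starting with "C" in warehouse_beta: 0

Total: 1 + 0 = 1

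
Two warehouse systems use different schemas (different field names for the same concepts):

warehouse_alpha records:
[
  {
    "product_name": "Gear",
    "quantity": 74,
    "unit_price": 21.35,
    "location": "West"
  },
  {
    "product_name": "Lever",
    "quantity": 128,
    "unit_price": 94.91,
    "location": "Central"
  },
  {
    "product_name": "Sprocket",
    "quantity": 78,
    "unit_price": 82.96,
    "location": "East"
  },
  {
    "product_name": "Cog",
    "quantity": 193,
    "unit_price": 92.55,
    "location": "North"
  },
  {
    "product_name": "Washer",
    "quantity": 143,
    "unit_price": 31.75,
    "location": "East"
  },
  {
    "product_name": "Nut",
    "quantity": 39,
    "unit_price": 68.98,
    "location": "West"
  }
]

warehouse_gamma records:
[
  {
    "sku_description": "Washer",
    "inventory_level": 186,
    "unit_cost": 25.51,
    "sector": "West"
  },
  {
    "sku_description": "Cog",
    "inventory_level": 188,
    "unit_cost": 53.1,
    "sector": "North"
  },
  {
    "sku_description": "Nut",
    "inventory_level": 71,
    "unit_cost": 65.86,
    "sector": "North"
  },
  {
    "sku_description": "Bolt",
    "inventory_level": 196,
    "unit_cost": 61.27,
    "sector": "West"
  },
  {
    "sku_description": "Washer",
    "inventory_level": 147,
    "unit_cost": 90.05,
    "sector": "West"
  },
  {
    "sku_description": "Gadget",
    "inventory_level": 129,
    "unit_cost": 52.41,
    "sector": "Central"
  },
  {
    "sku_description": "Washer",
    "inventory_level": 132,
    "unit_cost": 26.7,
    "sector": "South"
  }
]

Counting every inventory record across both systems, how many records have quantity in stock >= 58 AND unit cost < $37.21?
4

Schema mappings:
- "quantity" (warehouse_alpha) = "inventory_level" (warehouse_gamma) = quantity
- "unit_price" (warehouse_alpha) = "unit_cost" (warehouse_gamma) = unit cost

Records meeting both conditions in warehouse_alpha: 2
Records meeting both conditions in warehouse_gamma: 2

Total: 2 + 2 = 4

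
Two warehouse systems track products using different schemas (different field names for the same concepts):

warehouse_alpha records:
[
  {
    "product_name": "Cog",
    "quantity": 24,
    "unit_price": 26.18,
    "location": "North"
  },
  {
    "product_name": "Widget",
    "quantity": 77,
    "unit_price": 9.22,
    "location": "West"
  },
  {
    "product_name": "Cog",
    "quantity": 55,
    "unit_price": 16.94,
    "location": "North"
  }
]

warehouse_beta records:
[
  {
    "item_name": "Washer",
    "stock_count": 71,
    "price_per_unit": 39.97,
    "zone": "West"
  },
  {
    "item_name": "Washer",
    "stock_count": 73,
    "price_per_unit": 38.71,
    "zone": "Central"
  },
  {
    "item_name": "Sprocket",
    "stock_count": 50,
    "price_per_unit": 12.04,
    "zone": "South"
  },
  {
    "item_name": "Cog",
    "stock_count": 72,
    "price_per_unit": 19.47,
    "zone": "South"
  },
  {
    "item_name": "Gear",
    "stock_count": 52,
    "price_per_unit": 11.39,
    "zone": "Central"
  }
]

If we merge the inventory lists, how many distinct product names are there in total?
5

Schema mapping: "product_name" (warehouse_alpha) = "item_name" (warehouse_beta) = product name

Products in warehouse_alpha: ['Cog', 'Widget']
Products in warehouse_beta: ['Cog', 'Gear', 'Sprocket', 'Washer']

Union (unique products): ['Cog', 'Gear', 'Sprocket', 'Washer', 'Widget']
Count: 5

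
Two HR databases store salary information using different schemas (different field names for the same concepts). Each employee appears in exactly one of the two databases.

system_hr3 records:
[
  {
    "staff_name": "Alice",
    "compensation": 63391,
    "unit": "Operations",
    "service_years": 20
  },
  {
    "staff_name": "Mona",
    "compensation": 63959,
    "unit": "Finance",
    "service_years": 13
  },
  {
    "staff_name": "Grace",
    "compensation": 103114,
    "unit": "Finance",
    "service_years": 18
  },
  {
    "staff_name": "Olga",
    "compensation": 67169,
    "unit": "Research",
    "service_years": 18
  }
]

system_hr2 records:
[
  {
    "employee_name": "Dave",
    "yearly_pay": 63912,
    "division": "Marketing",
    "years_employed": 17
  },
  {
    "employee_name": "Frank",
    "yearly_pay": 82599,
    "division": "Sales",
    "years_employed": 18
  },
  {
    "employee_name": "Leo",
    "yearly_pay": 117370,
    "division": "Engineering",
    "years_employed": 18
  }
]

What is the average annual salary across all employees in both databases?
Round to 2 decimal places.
80216.29

Schema mapping: "compensation" (system_hr3) = "yearly_pay" (system_hr2) = annual salary

All salaries: [63391, 63959, 103114, 67169, 63912, 82599, 117370]
Sum: 561514
Count: 7
Average: 561514 / 7 = 80216.29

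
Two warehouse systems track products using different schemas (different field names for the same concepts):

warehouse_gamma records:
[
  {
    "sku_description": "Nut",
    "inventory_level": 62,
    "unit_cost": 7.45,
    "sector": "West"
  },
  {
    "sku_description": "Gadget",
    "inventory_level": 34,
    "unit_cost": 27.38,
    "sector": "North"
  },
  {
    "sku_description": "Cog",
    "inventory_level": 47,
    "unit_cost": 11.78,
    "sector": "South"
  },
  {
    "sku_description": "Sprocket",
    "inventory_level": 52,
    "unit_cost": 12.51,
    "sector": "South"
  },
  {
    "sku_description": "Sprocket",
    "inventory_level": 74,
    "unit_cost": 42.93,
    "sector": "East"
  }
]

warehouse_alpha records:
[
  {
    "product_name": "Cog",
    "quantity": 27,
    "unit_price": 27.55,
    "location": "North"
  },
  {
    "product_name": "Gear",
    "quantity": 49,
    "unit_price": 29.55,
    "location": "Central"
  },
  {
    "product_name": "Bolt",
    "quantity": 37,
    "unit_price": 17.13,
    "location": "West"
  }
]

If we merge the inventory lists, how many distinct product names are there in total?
6

Schema mapping: "sku_description" (warehouse_gamma) = "product_name" (warehouse_alpha) = product name

Products in warehouse_gamma: ['Cog', 'Gadget', 'Nut', 'Sprocket']
Products in warehouse_alpha: ['Bolt', 'Cog', 'Gear']

Union (unique products): ['Bolt', 'Cog', 'Gadget', 'Gear', 'Nut', 'Sprocket']
Count: 6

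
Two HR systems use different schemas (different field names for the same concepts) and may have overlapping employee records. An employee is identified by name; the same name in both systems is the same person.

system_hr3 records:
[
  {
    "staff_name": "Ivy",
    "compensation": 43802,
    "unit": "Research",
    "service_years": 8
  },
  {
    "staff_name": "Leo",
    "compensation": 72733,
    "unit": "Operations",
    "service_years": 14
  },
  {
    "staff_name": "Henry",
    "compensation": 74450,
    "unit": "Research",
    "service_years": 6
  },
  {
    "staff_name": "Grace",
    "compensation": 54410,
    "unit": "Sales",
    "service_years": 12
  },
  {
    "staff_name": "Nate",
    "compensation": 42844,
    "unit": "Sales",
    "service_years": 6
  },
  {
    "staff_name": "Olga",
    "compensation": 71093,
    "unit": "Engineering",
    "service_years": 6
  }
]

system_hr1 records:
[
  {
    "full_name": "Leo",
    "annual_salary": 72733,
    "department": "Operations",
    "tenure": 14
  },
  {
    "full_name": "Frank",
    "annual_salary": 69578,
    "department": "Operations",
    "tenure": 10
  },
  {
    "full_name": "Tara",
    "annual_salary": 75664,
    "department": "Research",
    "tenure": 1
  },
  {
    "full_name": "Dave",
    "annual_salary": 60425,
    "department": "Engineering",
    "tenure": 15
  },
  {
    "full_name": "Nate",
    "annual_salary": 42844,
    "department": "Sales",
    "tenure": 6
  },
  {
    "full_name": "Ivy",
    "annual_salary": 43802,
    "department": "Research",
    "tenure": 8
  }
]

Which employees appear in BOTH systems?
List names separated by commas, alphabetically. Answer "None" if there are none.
Ivy, Leo, Nate

Schema mapping: "staff_name" (system_hr3) = "full_name" (system_hr1) = employee name

Names in system_hr3: ['Grace', 'Henry', 'Ivy', 'Leo', 'Nate', 'Olga']
Names in system_hr1: ['Dave', 'Frank', 'Ivy', 'Leo', 'Nate', 'Tara']

Intersection: ['Ivy', 'Leo', 'Nate']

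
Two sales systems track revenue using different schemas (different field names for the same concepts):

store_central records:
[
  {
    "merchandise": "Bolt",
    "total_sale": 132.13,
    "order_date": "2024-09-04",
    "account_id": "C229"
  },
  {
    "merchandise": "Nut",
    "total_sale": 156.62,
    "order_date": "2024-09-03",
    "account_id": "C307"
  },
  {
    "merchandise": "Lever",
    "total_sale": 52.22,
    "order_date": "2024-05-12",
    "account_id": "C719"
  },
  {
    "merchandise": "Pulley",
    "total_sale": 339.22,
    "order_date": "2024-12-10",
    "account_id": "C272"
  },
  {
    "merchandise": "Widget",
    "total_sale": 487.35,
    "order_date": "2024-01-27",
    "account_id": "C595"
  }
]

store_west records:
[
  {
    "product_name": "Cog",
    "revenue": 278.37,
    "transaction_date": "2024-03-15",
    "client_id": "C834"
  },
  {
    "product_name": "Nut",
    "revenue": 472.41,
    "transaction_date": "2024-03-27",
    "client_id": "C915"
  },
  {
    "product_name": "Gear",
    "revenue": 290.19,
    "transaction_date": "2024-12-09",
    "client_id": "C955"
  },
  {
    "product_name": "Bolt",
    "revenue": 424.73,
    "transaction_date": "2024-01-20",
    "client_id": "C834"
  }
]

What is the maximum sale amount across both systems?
487.35

Reconcile: "total_sale" (store_central) = "revenue" (store_west) = sale amount

Maximum in store_central: 487.35
Maximum in store_west: 472.41

Overall maximum: max(487.35, 472.41) = 487.35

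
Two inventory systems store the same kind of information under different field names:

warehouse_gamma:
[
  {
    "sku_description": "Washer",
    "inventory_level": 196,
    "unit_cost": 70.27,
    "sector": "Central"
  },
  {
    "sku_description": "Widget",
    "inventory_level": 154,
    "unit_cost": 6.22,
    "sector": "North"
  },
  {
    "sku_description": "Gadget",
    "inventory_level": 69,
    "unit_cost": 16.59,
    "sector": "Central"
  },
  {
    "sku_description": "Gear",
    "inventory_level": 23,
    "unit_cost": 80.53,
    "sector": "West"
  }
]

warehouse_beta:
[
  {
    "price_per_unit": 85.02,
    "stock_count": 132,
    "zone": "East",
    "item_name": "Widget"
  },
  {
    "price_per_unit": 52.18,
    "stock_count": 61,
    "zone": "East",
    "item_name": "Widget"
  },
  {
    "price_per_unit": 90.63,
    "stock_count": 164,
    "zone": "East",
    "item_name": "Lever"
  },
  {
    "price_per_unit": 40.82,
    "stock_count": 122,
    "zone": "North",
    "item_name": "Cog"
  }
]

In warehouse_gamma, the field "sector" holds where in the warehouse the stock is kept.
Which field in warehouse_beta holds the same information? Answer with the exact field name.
zone

In warehouse_gamma, "sector" holds where in the warehouse the stock is kept.
The fields in warehouse_beta are: "price_per_unit", "stock_count", "zone", "item_name".
"zone" is the match: the name refers to the same concept and its values are area labels (e.g. 'East', 'North').
The other fields ("price_per_unit", "stock_count", "item_name") hold different kinds of data.

So "sector" in warehouse_gamma corresponds to "zone" in warehouse_beta.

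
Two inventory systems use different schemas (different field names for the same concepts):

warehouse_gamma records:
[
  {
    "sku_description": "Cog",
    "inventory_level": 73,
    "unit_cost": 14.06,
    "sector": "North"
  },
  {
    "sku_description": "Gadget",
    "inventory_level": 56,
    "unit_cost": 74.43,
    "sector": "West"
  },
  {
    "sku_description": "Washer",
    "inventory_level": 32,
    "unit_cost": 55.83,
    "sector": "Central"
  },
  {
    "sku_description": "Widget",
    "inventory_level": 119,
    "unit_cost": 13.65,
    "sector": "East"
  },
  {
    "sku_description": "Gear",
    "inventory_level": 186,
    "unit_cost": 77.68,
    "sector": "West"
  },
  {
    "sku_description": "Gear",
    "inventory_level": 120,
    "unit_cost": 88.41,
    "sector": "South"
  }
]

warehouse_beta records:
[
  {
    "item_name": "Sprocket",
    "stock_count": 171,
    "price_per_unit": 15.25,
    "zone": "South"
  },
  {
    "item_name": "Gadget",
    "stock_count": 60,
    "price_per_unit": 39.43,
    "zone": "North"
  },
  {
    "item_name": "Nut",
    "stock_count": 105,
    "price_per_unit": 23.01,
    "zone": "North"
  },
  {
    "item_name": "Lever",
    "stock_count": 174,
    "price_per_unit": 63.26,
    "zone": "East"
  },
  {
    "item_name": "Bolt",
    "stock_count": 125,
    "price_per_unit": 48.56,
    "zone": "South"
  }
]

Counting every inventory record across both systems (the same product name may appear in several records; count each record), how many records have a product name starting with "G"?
4

Schema mapping: "sku_description" (warehouse_gamma) = "item_name" (warehouse_beta) = product name

Records with product name starting with "G" in warehouse_gamma: 3
Records with product name starting with "G" in warehouse_beta: 1

Total: 3 + 1 = 4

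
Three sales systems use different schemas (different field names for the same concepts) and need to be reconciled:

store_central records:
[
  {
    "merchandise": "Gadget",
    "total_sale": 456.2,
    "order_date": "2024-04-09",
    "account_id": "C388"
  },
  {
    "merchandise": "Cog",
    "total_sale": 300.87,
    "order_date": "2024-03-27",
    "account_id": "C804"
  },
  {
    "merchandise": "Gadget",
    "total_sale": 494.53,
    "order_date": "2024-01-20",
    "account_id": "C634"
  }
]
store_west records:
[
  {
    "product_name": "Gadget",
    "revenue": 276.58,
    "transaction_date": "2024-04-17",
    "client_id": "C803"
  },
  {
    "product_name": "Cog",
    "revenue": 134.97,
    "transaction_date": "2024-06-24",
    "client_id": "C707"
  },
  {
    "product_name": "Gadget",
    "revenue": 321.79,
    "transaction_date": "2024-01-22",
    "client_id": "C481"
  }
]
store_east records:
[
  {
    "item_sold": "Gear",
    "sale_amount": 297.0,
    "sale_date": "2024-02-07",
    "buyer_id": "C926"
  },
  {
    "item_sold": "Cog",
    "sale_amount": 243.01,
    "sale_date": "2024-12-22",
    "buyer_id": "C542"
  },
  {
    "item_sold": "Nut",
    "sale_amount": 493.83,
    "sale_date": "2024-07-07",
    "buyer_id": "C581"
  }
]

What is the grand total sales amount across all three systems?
3018.78

Schema reconciliation - all amount fields map to sale amount:

store_central (total_sale): 1251.6
store_west (revenue): 733.34
store_east (sale_amount): 1033.84

Grand total: 3018.78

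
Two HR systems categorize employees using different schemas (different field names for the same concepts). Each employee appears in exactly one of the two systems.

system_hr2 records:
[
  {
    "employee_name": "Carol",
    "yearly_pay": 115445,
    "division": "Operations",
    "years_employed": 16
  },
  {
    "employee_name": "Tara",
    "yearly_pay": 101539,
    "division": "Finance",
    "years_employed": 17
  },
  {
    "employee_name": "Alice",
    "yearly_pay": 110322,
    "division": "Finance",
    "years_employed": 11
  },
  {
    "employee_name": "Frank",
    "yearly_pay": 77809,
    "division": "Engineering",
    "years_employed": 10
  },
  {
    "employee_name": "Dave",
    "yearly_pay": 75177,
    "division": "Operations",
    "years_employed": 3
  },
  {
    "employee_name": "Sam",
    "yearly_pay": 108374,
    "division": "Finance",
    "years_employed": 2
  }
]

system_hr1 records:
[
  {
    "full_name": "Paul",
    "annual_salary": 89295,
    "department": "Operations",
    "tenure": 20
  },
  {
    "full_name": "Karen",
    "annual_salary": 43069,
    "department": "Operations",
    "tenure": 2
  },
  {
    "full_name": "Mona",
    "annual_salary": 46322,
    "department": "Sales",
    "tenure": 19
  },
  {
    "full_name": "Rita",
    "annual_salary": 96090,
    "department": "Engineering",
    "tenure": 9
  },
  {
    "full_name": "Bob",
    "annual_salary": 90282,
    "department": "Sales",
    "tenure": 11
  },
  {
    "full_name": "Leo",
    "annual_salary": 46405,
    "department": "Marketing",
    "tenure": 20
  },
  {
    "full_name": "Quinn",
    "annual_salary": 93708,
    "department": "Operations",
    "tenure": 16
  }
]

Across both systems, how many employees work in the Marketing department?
1

Schema mapping: "division" (system_hr2) = "department" (system_hr1) = department

Marketing employees in system_hr2: 0
Marketing employees in system_hr1: 1

Total in Marketing: 0 + 1 = 1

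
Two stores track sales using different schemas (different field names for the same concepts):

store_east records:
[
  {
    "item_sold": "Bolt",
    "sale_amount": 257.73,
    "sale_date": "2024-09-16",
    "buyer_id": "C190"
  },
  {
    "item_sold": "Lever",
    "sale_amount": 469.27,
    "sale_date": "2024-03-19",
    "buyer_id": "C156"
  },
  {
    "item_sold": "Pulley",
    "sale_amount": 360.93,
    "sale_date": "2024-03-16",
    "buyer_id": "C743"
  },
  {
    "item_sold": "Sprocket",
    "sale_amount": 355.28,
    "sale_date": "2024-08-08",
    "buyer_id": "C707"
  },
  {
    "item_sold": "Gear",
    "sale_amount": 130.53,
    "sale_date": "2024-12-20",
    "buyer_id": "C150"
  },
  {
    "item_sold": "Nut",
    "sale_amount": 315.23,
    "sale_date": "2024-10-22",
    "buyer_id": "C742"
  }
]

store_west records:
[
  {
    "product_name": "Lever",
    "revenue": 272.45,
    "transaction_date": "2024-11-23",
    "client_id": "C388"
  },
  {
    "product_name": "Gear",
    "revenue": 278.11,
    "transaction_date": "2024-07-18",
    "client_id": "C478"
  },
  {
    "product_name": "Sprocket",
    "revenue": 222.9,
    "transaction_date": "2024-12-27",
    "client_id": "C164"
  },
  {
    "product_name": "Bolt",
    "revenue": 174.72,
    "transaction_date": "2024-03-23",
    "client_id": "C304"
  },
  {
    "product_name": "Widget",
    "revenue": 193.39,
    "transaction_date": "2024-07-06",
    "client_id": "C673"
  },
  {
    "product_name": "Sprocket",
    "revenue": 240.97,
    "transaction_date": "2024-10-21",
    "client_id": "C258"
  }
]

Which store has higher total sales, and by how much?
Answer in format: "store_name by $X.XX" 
store_east by $506.43

Schema mapping: "sale_amount" (store_east) = "revenue" (store_west) = sale amount

Total for store_east: 1888.97
Total for store_west: 1382.54

Difference: |1888.97 - 1382.54| = 506.43
store_east has higher sales by $506.43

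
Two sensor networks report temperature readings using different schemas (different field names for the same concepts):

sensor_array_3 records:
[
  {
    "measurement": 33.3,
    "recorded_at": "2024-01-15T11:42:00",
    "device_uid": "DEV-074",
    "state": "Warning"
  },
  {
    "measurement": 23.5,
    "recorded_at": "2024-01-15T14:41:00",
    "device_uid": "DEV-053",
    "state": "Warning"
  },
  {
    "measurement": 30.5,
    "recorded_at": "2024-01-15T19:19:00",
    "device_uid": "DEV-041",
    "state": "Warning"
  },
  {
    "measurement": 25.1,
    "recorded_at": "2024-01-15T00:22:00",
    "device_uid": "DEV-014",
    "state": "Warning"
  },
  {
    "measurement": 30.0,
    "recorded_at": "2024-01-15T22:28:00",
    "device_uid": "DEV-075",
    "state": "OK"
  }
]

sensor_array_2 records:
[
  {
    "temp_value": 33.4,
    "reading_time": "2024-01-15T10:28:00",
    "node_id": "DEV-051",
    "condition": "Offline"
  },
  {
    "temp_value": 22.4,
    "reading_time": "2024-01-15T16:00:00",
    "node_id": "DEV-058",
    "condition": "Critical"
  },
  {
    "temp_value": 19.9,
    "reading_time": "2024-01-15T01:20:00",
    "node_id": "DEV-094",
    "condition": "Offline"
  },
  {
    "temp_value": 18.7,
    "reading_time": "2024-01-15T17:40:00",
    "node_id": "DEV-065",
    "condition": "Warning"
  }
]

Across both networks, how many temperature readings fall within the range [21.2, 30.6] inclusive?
5

Schema mapping: "measurement" (sensor_array_3) = "temp_value" (sensor_array_2) = temperature

Readings in [21.2, 30.6] from sensor_array_3: 4
Readings in [21.2, 30.6] from sensor_array_2: 1

Total count: 4 + 1 = 5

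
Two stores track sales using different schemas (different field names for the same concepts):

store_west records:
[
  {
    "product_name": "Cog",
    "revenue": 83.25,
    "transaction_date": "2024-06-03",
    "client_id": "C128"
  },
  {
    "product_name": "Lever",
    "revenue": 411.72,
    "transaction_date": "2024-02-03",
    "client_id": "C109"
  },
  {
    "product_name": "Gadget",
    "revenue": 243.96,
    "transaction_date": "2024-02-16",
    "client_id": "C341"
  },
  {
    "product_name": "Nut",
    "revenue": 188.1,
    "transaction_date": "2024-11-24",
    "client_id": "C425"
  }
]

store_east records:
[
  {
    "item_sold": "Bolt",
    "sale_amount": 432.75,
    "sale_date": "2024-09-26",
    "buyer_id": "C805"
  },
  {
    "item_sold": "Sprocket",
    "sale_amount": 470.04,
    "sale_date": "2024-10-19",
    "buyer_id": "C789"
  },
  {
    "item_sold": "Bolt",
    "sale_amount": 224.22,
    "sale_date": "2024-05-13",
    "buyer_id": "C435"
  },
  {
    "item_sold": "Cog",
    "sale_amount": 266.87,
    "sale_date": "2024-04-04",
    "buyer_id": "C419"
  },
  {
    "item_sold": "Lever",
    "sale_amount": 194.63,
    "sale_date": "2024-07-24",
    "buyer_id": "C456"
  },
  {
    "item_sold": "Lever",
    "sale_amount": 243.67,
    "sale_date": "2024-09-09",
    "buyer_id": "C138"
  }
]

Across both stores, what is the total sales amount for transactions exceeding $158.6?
2675.96

Schema mapping: "revenue" (store_west) = "sale_amount" (store_east) = sale amount

Sum of sales > $158.6 in store_west: 843.78
Sum of sales > $158.6 in store_east: 1832.18

Total: 843.78 + 1832.18 = 2675.96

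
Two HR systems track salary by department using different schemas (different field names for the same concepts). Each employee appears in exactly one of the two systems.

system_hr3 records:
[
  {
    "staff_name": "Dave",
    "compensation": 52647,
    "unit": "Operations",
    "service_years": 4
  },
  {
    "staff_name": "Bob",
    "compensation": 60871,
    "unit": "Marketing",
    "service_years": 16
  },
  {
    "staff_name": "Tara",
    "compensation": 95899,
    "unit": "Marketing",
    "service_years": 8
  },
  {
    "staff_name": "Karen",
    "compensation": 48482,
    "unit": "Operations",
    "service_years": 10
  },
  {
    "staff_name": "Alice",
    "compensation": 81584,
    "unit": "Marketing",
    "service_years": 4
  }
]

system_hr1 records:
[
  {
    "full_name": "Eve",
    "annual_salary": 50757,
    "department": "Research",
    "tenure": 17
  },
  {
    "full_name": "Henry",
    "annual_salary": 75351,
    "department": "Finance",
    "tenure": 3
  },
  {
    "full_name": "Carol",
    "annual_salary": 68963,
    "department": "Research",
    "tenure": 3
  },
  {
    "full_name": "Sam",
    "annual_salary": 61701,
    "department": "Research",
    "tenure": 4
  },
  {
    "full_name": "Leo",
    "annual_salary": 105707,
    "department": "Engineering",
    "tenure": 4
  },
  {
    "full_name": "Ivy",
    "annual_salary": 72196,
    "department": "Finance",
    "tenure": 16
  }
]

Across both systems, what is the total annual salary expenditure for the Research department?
181421

Schema mappings:
- "unit" (system_hr3) = "department" (system_hr1) = department
- "compensation" (system_hr3) = "annual_salary" (system_hr1) = salary

Research salaries from system_hr3: 0
Research salaries from system_hr1: 181421

Total: 0 + 181421 = 181421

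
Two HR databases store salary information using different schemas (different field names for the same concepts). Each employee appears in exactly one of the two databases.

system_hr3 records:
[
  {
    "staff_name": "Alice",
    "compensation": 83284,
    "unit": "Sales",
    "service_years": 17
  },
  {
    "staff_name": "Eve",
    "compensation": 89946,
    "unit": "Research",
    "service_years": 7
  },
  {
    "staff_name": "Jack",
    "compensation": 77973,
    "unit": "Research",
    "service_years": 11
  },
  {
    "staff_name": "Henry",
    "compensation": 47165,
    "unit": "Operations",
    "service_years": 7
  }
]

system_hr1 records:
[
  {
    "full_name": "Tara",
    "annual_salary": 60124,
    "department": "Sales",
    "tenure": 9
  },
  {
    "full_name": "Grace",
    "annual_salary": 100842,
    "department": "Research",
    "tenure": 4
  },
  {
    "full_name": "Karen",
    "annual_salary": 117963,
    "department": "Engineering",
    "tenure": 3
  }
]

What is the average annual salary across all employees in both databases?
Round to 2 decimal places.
82471.00

Schema mapping: "compensation" (system_hr3) = "annual_salary" (system_hr1) = annual salary

All salaries: [83284, 89946, 77973, 47165, 60124, 100842, 117963]
Sum: 577297
Count: 7
Average: 577297 / 7 = 82471.00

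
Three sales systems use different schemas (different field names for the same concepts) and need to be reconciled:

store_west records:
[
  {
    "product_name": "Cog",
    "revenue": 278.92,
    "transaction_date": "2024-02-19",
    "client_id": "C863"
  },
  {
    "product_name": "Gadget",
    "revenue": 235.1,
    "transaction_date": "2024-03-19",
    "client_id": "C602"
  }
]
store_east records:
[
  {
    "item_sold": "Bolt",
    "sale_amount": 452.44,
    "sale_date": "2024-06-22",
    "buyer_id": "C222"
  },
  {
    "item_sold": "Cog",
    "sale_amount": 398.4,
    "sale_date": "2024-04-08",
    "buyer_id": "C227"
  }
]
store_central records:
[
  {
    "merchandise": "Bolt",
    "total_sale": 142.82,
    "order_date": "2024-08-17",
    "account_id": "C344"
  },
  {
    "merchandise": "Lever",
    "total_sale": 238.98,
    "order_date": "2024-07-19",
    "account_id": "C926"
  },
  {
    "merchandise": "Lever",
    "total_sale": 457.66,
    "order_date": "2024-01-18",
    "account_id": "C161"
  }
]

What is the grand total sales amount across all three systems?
2204.32

Schema reconciliation - all amount fields map to sale amount:

store_west (revenue): 514.02
store_east (sale_amount): 850.84
store_central (total_sale): 839.46

Grand total: 2204.32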